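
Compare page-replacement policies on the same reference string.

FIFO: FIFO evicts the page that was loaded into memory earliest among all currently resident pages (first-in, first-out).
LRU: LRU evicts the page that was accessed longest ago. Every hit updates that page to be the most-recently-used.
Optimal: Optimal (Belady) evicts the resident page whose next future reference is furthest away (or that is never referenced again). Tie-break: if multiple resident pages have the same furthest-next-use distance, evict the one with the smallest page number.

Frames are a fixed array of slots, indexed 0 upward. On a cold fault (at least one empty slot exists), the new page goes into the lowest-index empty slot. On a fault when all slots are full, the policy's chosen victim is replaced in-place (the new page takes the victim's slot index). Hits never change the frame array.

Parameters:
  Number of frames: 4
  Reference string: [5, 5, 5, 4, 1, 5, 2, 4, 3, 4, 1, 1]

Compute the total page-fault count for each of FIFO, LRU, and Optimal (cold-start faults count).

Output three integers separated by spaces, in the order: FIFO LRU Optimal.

Answer: 5 6 5

Derivation:
--- FIFO ---
  step 0: ref 5 -> FAULT, frames=[5,-,-,-] (faults so far: 1)
  step 1: ref 5 -> HIT, frames=[5,-,-,-] (faults so far: 1)
  step 2: ref 5 -> HIT, frames=[5,-,-,-] (faults so far: 1)
  step 3: ref 4 -> FAULT, frames=[5,4,-,-] (faults so far: 2)
  step 4: ref 1 -> FAULT, frames=[5,4,1,-] (faults so far: 3)
  step 5: ref 5 -> HIT, frames=[5,4,1,-] (faults so far: 3)
  step 6: ref 2 -> FAULT, frames=[5,4,1,2] (faults so far: 4)
  step 7: ref 4 -> HIT, frames=[5,4,1,2] (faults so far: 4)
  step 8: ref 3 -> FAULT, evict 5, frames=[3,4,1,2] (faults so far: 5)
  step 9: ref 4 -> HIT, frames=[3,4,1,2] (faults so far: 5)
  step 10: ref 1 -> HIT, frames=[3,4,1,2] (faults so far: 5)
  step 11: ref 1 -> HIT, frames=[3,4,1,2] (faults so far: 5)
  FIFO total faults: 5
--- LRU ---
  step 0: ref 5 -> FAULT, frames=[5,-,-,-] (faults so far: 1)
  step 1: ref 5 -> HIT, frames=[5,-,-,-] (faults so far: 1)
  step 2: ref 5 -> HIT, frames=[5,-,-,-] (faults so far: 1)
  step 3: ref 4 -> FAULT, frames=[5,4,-,-] (faults so far: 2)
  step 4: ref 1 -> FAULT, frames=[5,4,1,-] (faults so far: 3)
  step 5: ref 5 -> HIT, frames=[5,4,1,-] (faults so far: 3)
  step 6: ref 2 -> FAULT, frames=[5,4,1,2] (faults so far: 4)
  step 7: ref 4 -> HIT, frames=[5,4,1,2] (faults so far: 4)
  step 8: ref 3 -> FAULT, evict 1, frames=[5,4,3,2] (faults so far: 5)
  step 9: ref 4 -> HIT, frames=[5,4,3,2] (faults so far: 5)
  step 10: ref 1 -> FAULT, evict 5, frames=[1,4,3,2] (faults so far: 6)
  step 11: ref 1 -> HIT, frames=[1,4,3,2] (faults so far: 6)
  LRU total faults: 6
--- Optimal ---
  step 0: ref 5 -> FAULT, frames=[5,-,-,-] (faults so far: 1)
  step 1: ref 5 -> HIT, frames=[5,-,-,-] (faults so far: 1)
  step 2: ref 5 -> HIT, frames=[5,-,-,-] (faults so far: 1)
  step 3: ref 4 -> FAULT, frames=[5,4,-,-] (faults so far: 2)
  step 4: ref 1 -> FAULT, frames=[5,4,1,-] (faults so far: 3)
  step 5: ref 5 -> HIT, frames=[5,4,1,-] (faults so far: 3)
  step 6: ref 2 -> FAULT, frames=[5,4,1,2] (faults so far: 4)
  step 7: ref 4 -> HIT, frames=[5,4,1,2] (faults so far: 4)
  step 8: ref 3 -> FAULT, evict 2, frames=[5,4,1,3] (faults so far: 5)
  step 9: ref 4 -> HIT, frames=[5,4,1,3] (faults so far: 5)
  step 10: ref 1 -> HIT, frames=[5,4,1,3] (faults so far: 5)
  step 11: ref 1 -> HIT, frames=[5,4,1,3] (faults so far: 5)
  Optimal total faults: 5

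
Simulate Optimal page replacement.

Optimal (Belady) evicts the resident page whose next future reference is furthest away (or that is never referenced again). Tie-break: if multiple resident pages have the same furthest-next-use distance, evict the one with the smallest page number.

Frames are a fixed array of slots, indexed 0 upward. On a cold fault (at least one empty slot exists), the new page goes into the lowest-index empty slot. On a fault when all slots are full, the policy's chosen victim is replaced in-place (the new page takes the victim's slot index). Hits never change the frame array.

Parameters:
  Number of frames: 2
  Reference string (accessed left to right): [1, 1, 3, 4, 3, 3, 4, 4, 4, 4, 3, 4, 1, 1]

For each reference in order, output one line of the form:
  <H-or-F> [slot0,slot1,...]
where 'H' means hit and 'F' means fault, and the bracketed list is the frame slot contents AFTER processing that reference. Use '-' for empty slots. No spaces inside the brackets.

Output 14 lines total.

F [1,-]
H [1,-]
F [1,3]
F [4,3]
H [4,3]
H [4,3]
H [4,3]
H [4,3]
H [4,3]
H [4,3]
H [4,3]
H [4,3]
F [4,1]
H [4,1]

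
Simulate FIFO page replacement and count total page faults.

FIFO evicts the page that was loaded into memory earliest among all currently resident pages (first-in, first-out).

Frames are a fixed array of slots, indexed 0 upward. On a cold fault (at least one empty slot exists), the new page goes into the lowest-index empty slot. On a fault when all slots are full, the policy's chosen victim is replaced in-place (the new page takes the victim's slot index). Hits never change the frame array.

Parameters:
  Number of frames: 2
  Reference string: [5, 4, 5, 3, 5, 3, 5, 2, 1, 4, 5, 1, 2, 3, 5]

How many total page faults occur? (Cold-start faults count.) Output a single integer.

Step 0: ref 5 → FAULT, frames=[5,-]
Step 1: ref 4 → FAULT, frames=[5,4]
Step 2: ref 5 → HIT, frames=[5,4]
Step 3: ref 3 → FAULT (evict 5), frames=[3,4]
Step 4: ref 5 → FAULT (evict 4), frames=[3,5]
Step 5: ref 3 → HIT, frames=[3,5]
Step 6: ref 5 → HIT, frames=[3,5]
Step 7: ref 2 → FAULT (evict 3), frames=[2,5]
Step 8: ref 1 → FAULT (evict 5), frames=[2,1]
Step 9: ref 4 → FAULT (evict 2), frames=[4,1]
Step 10: ref 5 → FAULT (evict 1), frames=[4,5]
Step 11: ref 1 → FAULT (evict 4), frames=[1,5]
Step 12: ref 2 → FAULT (evict 5), frames=[1,2]
Step 13: ref 3 → FAULT (evict 1), frames=[3,2]
Step 14: ref 5 → FAULT (evict 2), frames=[3,5]
Total faults: 12

Answer: 12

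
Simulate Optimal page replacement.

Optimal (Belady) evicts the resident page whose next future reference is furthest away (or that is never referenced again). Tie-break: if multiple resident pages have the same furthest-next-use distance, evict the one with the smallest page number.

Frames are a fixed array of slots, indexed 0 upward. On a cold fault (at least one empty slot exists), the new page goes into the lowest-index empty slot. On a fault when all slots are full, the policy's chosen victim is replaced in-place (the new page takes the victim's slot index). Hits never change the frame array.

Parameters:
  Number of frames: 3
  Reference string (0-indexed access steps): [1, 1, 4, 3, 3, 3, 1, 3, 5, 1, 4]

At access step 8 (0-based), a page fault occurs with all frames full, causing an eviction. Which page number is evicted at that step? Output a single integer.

Answer: 3

Derivation:
Step 0: ref 1 -> FAULT, frames=[1,-,-]
Step 1: ref 1 -> HIT, frames=[1,-,-]
Step 2: ref 4 -> FAULT, frames=[1,4,-]
Step 3: ref 3 -> FAULT, frames=[1,4,3]
Step 4: ref 3 -> HIT, frames=[1,4,3]
Step 5: ref 3 -> HIT, frames=[1,4,3]
Step 6: ref 1 -> HIT, frames=[1,4,3]
Step 7: ref 3 -> HIT, frames=[1,4,3]
Step 8: ref 5 -> FAULT, evict 3, frames=[1,4,5]
At step 8: evicted page 3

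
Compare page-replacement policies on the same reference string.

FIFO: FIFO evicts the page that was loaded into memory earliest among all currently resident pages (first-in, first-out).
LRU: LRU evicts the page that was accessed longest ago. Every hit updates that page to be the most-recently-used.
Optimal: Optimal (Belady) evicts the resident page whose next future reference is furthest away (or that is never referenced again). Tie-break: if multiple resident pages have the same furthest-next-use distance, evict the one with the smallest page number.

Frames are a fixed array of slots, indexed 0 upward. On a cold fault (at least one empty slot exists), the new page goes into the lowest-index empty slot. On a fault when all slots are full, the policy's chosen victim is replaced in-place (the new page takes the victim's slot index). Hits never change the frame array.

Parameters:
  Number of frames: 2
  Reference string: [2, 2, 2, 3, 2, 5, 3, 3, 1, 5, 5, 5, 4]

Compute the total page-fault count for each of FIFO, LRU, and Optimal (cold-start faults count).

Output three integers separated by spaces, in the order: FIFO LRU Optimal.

--- FIFO ---
  step 0: ref 2 -> FAULT, frames=[2,-] (faults so far: 1)
  step 1: ref 2 -> HIT, frames=[2,-] (faults so far: 1)
  step 2: ref 2 -> HIT, frames=[2,-] (faults so far: 1)
  step 3: ref 3 -> FAULT, frames=[2,3] (faults so far: 2)
  step 4: ref 2 -> HIT, frames=[2,3] (faults so far: 2)
  step 5: ref 5 -> FAULT, evict 2, frames=[5,3] (faults so far: 3)
  step 6: ref 3 -> HIT, frames=[5,3] (faults so far: 3)
  step 7: ref 3 -> HIT, frames=[5,3] (faults so far: 3)
  step 8: ref 1 -> FAULT, evict 3, frames=[5,1] (faults so far: 4)
  step 9: ref 5 -> HIT, frames=[5,1] (faults so far: 4)
  step 10: ref 5 -> HIT, frames=[5,1] (faults so far: 4)
  step 11: ref 5 -> HIT, frames=[5,1] (faults so far: 4)
  step 12: ref 4 -> FAULT, evict 5, frames=[4,1] (faults so far: 5)
  FIFO total faults: 5
--- LRU ---
  step 0: ref 2 -> FAULT, frames=[2,-] (faults so far: 1)
  step 1: ref 2 -> HIT, frames=[2,-] (faults so far: 1)
  step 2: ref 2 -> HIT, frames=[2,-] (faults so far: 1)
  step 3: ref 3 -> FAULT, frames=[2,3] (faults so far: 2)
  step 4: ref 2 -> HIT, frames=[2,3] (faults so far: 2)
  step 5: ref 5 -> FAULT, evict 3, frames=[2,5] (faults so far: 3)
  step 6: ref 3 -> FAULT, evict 2, frames=[3,5] (faults so far: 4)
  step 7: ref 3 -> HIT, frames=[3,5] (faults so far: 4)
  step 8: ref 1 -> FAULT, evict 5, frames=[3,1] (faults so far: 5)
  step 9: ref 5 -> FAULT, evict 3, frames=[5,1] (faults so far: 6)
  step 10: ref 5 -> HIT, frames=[5,1] (faults so far: 6)
  step 11: ref 5 -> HIT, frames=[5,1] (faults so far: 6)
  step 12: ref 4 -> FAULT, evict 1, frames=[5,4] (faults so far: 7)
  LRU total faults: 7
--- Optimal ---
  step 0: ref 2 -> FAULT, frames=[2,-] (faults so far: 1)
  step 1: ref 2 -> HIT, frames=[2,-] (faults so far: 1)
  step 2: ref 2 -> HIT, frames=[2,-] (faults so far: 1)
  step 3: ref 3 -> FAULT, frames=[2,3] (faults so far: 2)
  step 4: ref 2 -> HIT, frames=[2,3] (faults so far: 2)
  step 5: ref 5 -> FAULT, evict 2, frames=[5,3] (faults so far: 3)
  step 6: ref 3 -> HIT, frames=[5,3] (faults so far: 3)
  step 7: ref 3 -> HIT, frames=[5,3] (faults so far: 3)
  step 8: ref 1 -> FAULT, evict 3, frames=[5,1] (faults so far: 4)
  step 9: ref 5 -> HIT, frames=[5,1] (faults so far: 4)
  step 10: ref 5 -> HIT, frames=[5,1] (faults so far: 4)
  step 11: ref 5 -> HIT, frames=[5,1] (faults so far: 4)
  step 12: ref 4 -> FAULT, evict 1, frames=[5,4] (faults so far: 5)
  Optimal total faults: 5

Answer: 5 7 5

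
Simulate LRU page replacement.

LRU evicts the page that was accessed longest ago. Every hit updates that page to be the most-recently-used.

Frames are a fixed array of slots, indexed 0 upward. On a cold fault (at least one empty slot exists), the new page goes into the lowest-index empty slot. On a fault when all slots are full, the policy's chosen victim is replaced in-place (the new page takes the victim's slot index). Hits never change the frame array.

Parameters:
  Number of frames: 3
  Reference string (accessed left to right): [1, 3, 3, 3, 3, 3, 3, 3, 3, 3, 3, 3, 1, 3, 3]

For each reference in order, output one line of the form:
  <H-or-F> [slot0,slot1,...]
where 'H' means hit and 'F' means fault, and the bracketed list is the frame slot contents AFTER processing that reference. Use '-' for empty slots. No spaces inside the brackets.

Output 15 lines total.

F [1,-,-]
F [1,3,-]
H [1,3,-]
H [1,3,-]
H [1,3,-]
H [1,3,-]
H [1,3,-]
H [1,3,-]
H [1,3,-]
H [1,3,-]
H [1,3,-]
H [1,3,-]
H [1,3,-]
H [1,3,-]
H [1,3,-]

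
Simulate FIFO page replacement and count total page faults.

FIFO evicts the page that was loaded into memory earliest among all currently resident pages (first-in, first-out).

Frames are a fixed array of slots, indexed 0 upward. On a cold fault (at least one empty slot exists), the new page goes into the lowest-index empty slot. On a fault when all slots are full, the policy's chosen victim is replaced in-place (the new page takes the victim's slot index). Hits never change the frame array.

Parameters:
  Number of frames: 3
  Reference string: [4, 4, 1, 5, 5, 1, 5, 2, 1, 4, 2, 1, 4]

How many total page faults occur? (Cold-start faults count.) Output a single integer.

Step 0: ref 4 → FAULT, frames=[4,-,-]
Step 1: ref 4 → HIT, frames=[4,-,-]
Step 2: ref 1 → FAULT, frames=[4,1,-]
Step 3: ref 5 → FAULT, frames=[4,1,5]
Step 4: ref 5 → HIT, frames=[4,1,5]
Step 5: ref 1 → HIT, frames=[4,1,5]
Step 6: ref 5 → HIT, frames=[4,1,5]
Step 7: ref 2 → FAULT (evict 4), frames=[2,1,5]
Step 8: ref 1 → HIT, frames=[2,1,5]
Step 9: ref 4 → FAULT (evict 1), frames=[2,4,5]
Step 10: ref 2 → HIT, frames=[2,4,5]
Step 11: ref 1 → FAULT (evict 5), frames=[2,4,1]
Step 12: ref 4 → HIT, frames=[2,4,1]
Total faults: 6

Answer: 6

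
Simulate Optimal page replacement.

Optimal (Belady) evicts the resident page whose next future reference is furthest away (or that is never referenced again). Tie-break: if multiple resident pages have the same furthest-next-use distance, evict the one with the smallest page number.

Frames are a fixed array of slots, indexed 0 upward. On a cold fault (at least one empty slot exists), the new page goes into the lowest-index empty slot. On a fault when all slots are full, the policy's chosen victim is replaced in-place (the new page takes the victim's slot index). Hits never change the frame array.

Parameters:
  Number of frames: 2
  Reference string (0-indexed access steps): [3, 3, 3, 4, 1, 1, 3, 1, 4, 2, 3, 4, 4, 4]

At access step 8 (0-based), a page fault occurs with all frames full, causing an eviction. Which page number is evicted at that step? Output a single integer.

Step 0: ref 3 -> FAULT, frames=[3,-]
Step 1: ref 3 -> HIT, frames=[3,-]
Step 2: ref 3 -> HIT, frames=[3,-]
Step 3: ref 4 -> FAULT, frames=[3,4]
Step 4: ref 1 -> FAULT, evict 4, frames=[3,1]
Step 5: ref 1 -> HIT, frames=[3,1]
Step 6: ref 3 -> HIT, frames=[3,1]
Step 7: ref 1 -> HIT, frames=[3,1]
Step 8: ref 4 -> FAULT, evict 1, frames=[3,4]
At step 8: evicted page 1

Answer: 1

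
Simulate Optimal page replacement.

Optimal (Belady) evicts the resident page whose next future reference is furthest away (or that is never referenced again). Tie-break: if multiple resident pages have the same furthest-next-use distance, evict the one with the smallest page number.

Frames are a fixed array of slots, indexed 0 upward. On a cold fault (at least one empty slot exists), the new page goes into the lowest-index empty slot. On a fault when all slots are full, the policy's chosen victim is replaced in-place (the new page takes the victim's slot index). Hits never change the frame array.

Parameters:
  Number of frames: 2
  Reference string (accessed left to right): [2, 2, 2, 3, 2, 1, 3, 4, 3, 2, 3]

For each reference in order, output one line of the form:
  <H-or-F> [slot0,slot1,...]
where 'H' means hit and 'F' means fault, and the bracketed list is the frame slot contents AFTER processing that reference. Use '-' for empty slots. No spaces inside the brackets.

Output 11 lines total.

F [2,-]
H [2,-]
H [2,-]
F [2,3]
H [2,3]
F [1,3]
H [1,3]
F [4,3]
H [4,3]
F [2,3]
H [2,3]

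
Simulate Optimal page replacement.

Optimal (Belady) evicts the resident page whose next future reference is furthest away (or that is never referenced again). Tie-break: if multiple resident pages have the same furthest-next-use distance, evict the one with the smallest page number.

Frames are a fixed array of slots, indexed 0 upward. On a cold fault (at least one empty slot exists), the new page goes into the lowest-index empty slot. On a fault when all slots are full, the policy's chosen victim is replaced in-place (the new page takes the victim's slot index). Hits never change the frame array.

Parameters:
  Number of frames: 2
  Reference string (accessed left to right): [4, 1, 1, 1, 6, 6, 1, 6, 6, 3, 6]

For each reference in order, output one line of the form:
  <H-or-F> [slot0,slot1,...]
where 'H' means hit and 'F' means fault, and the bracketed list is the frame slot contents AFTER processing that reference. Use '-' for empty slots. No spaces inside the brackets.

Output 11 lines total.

F [4,-]
F [4,1]
H [4,1]
H [4,1]
F [6,1]
H [6,1]
H [6,1]
H [6,1]
H [6,1]
F [6,3]
H [6,3]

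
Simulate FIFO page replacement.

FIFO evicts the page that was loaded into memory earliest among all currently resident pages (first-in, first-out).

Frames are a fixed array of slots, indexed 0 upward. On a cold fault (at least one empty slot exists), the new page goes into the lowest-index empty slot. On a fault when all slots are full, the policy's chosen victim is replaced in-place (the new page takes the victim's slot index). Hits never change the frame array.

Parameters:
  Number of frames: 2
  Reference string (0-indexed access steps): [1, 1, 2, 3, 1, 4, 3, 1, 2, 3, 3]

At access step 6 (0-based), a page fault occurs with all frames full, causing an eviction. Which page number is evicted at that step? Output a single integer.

Step 0: ref 1 -> FAULT, frames=[1,-]
Step 1: ref 1 -> HIT, frames=[1,-]
Step 2: ref 2 -> FAULT, frames=[1,2]
Step 3: ref 3 -> FAULT, evict 1, frames=[3,2]
Step 4: ref 1 -> FAULT, evict 2, frames=[3,1]
Step 5: ref 4 -> FAULT, evict 3, frames=[4,1]
Step 6: ref 3 -> FAULT, evict 1, frames=[4,3]
At step 6: evicted page 1

Answer: 1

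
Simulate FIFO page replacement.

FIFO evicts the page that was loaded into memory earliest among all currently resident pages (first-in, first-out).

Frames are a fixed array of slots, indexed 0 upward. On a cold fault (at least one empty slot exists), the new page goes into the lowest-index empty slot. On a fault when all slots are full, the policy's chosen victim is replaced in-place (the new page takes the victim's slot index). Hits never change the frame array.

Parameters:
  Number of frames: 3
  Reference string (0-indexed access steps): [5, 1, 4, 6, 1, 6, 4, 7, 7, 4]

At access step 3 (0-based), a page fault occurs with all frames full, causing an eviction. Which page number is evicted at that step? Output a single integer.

Answer: 5

Derivation:
Step 0: ref 5 -> FAULT, frames=[5,-,-]
Step 1: ref 1 -> FAULT, frames=[5,1,-]
Step 2: ref 4 -> FAULT, frames=[5,1,4]
Step 3: ref 6 -> FAULT, evict 5, frames=[6,1,4]
At step 3: evicted page 5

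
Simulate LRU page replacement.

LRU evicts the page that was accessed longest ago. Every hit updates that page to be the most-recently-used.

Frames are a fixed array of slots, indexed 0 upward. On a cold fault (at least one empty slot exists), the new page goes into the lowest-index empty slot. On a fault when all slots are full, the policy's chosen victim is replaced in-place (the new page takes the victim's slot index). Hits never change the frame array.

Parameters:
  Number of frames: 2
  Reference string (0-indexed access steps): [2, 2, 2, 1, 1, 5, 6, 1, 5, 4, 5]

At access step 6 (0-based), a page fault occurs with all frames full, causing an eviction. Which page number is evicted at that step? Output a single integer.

Step 0: ref 2 -> FAULT, frames=[2,-]
Step 1: ref 2 -> HIT, frames=[2,-]
Step 2: ref 2 -> HIT, frames=[2,-]
Step 3: ref 1 -> FAULT, frames=[2,1]
Step 4: ref 1 -> HIT, frames=[2,1]
Step 5: ref 5 -> FAULT, evict 2, frames=[5,1]
Step 6: ref 6 -> FAULT, evict 1, frames=[5,6]
At step 6: evicted page 1

Answer: 1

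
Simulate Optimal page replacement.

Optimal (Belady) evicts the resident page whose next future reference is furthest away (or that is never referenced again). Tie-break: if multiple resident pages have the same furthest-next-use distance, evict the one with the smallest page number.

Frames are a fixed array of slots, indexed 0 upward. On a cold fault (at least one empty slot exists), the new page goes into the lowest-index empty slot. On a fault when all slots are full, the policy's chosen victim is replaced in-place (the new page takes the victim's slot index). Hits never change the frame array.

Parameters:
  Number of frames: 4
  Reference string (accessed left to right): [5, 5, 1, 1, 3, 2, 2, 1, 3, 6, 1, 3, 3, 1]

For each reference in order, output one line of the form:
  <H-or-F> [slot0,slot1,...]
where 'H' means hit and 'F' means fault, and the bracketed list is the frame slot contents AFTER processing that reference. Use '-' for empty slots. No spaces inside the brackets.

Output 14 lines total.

F [5,-,-,-]
H [5,-,-,-]
F [5,1,-,-]
H [5,1,-,-]
F [5,1,3,-]
F [5,1,3,2]
H [5,1,3,2]
H [5,1,3,2]
H [5,1,3,2]
F [5,1,3,6]
H [5,1,3,6]
H [5,1,3,6]
H [5,1,3,6]
H [5,1,3,6]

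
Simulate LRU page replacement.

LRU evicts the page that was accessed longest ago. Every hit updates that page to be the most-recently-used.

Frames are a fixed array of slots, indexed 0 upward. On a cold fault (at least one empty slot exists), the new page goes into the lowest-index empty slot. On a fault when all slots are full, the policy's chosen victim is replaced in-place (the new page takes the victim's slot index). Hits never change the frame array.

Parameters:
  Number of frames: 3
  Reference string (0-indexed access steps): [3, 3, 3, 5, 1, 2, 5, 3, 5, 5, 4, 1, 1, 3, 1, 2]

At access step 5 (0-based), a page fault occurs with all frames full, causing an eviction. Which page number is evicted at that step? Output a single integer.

Answer: 3

Derivation:
Step 0: ref 3 -> FAULT, frames=[3,-,-]
Step 1: ref 3 -> HIT, frames=[3,-,-]
Step 2: ref 3 -> HIT, frames=[3,-,-]
Step 3: ref 5 -> FAULT, frames=[3,5,-]
Step 4: ref 1 -> FAULT, frames=[3,5,1]
Step 5: ref 2 -> FAULT, evict 3, frames=[2,5,1]
At step 5: evicted page 3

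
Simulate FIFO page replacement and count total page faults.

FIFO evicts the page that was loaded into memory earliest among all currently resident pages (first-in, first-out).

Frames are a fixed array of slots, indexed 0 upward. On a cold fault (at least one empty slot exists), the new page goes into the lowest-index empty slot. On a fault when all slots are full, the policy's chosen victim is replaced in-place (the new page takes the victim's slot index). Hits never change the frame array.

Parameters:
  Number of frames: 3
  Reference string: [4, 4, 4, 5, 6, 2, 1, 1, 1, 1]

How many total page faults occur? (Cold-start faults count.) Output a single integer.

Answer: 5

Derivation:
Step 0: ref 4 → FAULT, frames=[4,-,-]
Step 1: ref 4 → HIT, frames=[4,-,-]
Step 2: ref 4 → HIT, frames=[4,-,-]
Step 3: ref 5 → FAULT, frames=[4,5,-]
Step 4: ref 6 → FAULT, frames=[4,5,6]
Step 5: ref 2 → FAULT (evict 4), frames=[2,5,6]
Step 6: ref 1 → FAULT (evict 5), frames=[2,1,6]
Step 7: ref 1 → HIT, frames=[2,1,6]
Step 8: ref 1 → HIT, frames=[2,1,6]
Step 9: ref 1 → HIT, frames=[2,1,6]
Total faults: 5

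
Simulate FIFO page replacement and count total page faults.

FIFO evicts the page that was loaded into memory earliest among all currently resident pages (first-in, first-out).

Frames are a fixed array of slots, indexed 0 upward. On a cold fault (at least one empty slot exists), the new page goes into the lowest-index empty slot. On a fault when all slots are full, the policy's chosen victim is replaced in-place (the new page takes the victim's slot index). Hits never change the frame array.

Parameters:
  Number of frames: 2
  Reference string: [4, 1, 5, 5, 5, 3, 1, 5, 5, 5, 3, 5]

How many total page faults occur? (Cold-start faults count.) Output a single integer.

Step 0: ref 4 → FAULT, frames=[4,-]
Step 1: ref 1 → FAULT, frames=[4,1]
Step 2: ref 5 → FAULT (evict 4), frames=[5,1]
Step 3: ref 5 → HIT, frames=[5,1]
Step 4: ref 5 → HIT, frames=[5,1]
Step 5: ref 3 → FAULT (evict 1), frames=[5,3]
Step 6: ref 1 → FAULT (evict 5), frames=[1,3]
Step 7: ref 5 → FAULT (evict 3), frames=[1,5]
Step 8: ref 5 → HIT, frames=[1,5]
Step 9: ref 5 → HIT, frames=[1,5]
Step 10: ref 3 → FAULT (evict 1), frames=[3,5]
Step 11: ref 5 → HIT, frames=[3,5]
Total faults: 7

Answer: 7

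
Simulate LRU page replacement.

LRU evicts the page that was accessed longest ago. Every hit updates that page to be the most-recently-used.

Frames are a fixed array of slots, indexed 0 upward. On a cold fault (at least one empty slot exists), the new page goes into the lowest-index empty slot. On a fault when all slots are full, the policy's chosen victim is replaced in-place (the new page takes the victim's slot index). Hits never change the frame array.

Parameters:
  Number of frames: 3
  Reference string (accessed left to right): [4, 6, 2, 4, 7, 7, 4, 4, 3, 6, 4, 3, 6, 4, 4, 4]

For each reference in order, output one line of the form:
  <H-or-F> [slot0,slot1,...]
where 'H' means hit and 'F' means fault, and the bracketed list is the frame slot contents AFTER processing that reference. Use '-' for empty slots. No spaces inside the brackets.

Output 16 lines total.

F [4,-,-]
F [4,6,-]
F [4,6,2]
H [4,6,2]
F [4,7,2]
H [4,7,2]
H [4,7,2]
H [4,7,2]
F [4,7,3]
F [4,6,3]
H [4,6,3]
H [4,6,3]
H [4,6,3]
H [4,6,3]
H [4,6,3]
H [4,6,3]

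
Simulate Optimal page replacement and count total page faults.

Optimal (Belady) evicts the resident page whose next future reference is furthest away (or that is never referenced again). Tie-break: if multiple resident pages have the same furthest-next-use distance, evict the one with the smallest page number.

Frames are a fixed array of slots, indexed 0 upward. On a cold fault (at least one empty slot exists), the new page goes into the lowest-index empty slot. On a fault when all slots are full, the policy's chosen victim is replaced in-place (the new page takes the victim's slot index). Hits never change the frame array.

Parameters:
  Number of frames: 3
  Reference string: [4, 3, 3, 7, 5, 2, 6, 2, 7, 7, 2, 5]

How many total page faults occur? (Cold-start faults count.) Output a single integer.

Step 0: ref 4 → FAULT, frames=[4,-,-]
Step 1: ref 3 → FAULT, frames=[4,3,-]
Step 2: ref 3 → HIT, frames=[4,3,-]
Step 3: ref 7 → FAULT, frames=[4,3,7]
Step 4: ref 5 → FAULT (evict 3), frames=[4,5,7]
Step 5: ref 2 → FAULT (evict 4), frames=[2,5,7]
Step 6: ref 6 → FAULT (evict 5), frames=[2,6,7]
Step 7: ref 2 → HIT, frames=[2,6,7]
Step 8: ref 7 → HIT, frames=[2,6,7]
Step 9: ref 7 → HIT, frames=[2,6,7]
Step 10: ref 2 → HIT, frames=[2,6,7]
Step 11: ref 5 → FAULT (evict 2), frames=[5,6,7]
Total faults: 7

Answer: 7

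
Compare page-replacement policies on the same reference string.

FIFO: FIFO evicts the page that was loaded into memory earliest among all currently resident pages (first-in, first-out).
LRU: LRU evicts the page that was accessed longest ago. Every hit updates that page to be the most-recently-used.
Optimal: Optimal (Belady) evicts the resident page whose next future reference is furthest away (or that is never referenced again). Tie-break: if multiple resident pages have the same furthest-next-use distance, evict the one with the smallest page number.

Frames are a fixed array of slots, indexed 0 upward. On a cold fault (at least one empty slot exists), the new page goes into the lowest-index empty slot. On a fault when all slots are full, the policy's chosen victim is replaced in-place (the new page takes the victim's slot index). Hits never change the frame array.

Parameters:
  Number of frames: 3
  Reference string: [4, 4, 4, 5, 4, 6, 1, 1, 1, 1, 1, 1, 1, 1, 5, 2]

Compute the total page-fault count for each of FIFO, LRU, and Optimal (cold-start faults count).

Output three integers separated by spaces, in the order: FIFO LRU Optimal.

Answer: 5 6 5

Derivation:
--- FIFO ---
  step 0: ref 4 -> FAULT, frames=[4,-,-] (faults so far: 1)
  step 1: ref 4 -> HIT, frames=[4,-,-] (faults so far: 1)
  step 2: ref 4 -> HIT, frames=[4,-,-] (faults so far: 1)
  step 3: ref 5 -> FAULT, frames=[4,5,-] (faults so far: 2)
  step 4: ref 4 -> HIT, frames=[4,5,-] (faults so far: 2)
  step 5: ref 6 -> FAULT, frames=[4,5,6] (faults so far: 3)
  step 6: ref 1 -> FAULT, evict 4, frames=[1,5,6] (faults so far: 4)
  step 7: ref 1 -> HIT, frames=[1,5,6] (faults so far: 4)
  step 8: ref 1 -> HIT, frames=[1,5,6] (faults so far: 4)
  step 9: ref 1 -> HIT, frames=[1,5,6] (faults so far: 4)
  step 10: ref 1 -> HIT, frames=[1,5,6] (faults so far: 4)
  step 11: ref 1 -> HIT, frames=[1,5,6] (faults so far: 4)
  step 12: ref 1 -> HIT, frames=[1,5,6] (faults so far: 4)
  step 13: ref 1 -> HIT, frames=[1,5,6] (faults so far: 4)
  step 14: ref 5 -> HIT, frames=[1,5,6] (faults so far: 4)
  step 15: ref 2 -> FAULT, evict 5, frames=[1,2,6] (faults so far: 5)
  FIFO total faults: 5
--- LRU ---
  step 0: ref 4 -> FAULT, frames=[4,-,-] (faults so far: 1)
  step 1: ref 4 -> HIT, frames=[4,-,-] (faults so far: 1)
  step 2: ref 4 -> HIT, frames=[4,-,-] (faults so far: 1)
  step 3: ref 5 -> FAULT, frames=[4,5,-] (faults so far: 2)
  step 4: ref 4 -> HIT, frames=[4,5,-] (faults so far: 2)
  step 5: ref 6 -> FAULT, frames=[4,5,6] (faults so far: 3)
  step 6: ref 1 -> FAULT, evict 5, frames=[4,1,6] (faults so far: 4)
  step 7: ref 1 -> HIT, frames=[4,1,6] (faults so far: 4)
  step 8: ref 1 -> HIT, frames=[4,1,6] (faults so far: 4)
  step 9: ref 1 -> HIT, frames=[4,1,6] (faults so far: 4)
  step 10: ref 1 -> HIT, frames=[4,1,6] (faults so far: 4)
  step 11: ref 1 -> HIT, frames=[4,1,6] (faults so far: 4)
  step 12: ref 1 -> HIT, frames=[4,1,6] (faults so far: 4)
  step 13: ref 1 -> HIT, frames=[4,1,6] (faults so far: 4)
  step 14: ref 5 -> FAULT, evict 4, frames=[5,1,6] (faults so far: 5)
  step 15: ref 2 -> FAULT, evict 6, frames=[5,1,2] (faults so far: 6)
  LRU total faults: 6
--- Optimal ---
  step 0: ref 4 -> FAULT, frames=[4,-,-] (faults so far: 1)
  step 1: ref 4 -> HIT, frames=[4,-,-] (faults so far: 1)
  step 2: ref 4 -> HIT, frames=[4,-,-] (faults so far: 1)
  step 3: ref 5 -> FAULT, frames=[4,5,-] (faults so far: 2)
  step 4: ref 4 -> HIT, frames=[4,5,-] (faults so far: 2)
  step 5: ref 6 -> FAULT, frames=[4,5,6] (faults so far: 3)
  step 6: ref 1 -> FAULT, evict 4, frames=[1,5,6] (faults so far: 4)
  step 7: ref 1 -> HIT, frames=[1,5,6] (faults so far: 4)
  step 8: ref 1 -> HIT, frames=[1,5,6] (faults so far: 4)
  step 9: ref 1 -> HIT, frames=[1,5,6] (faults so far: 4)
  step 10: ref 1 -> HIT, frames=[1,5,6] (faults so far: 4)
  step 11: ref 1 -> HIT, frames=[1,5,6] (faults so far: 4)
  step 12: ref 1 -> HIT, frames=[1,5,6] (faults so far: 4)
  step 13: ref 1 -> HIT, frames=[1,5,6] (faults so far: 4)
  step 14: ref 5 -> HIT, frames=[1,5,6] (faults so far: 4)
  step 15: ref 2 -> FAULT, evict 1, frames=[2,5,6] (faults so far: 5)
  Optimal total faults: 5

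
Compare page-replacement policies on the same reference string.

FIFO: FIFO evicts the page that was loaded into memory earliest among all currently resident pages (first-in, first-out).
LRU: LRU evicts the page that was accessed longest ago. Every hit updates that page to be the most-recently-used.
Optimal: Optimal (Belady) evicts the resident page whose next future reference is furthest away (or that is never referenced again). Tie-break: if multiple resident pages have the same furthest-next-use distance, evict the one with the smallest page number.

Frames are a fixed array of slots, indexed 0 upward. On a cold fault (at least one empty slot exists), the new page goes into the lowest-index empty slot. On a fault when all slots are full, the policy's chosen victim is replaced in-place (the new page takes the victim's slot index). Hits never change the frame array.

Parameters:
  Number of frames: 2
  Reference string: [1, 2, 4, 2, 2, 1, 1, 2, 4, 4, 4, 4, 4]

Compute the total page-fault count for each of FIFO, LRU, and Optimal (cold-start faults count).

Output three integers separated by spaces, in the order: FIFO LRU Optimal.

Answer: 6 5 5

Derivation:
--- FIFO ---
  step 0: ref 1 -> FAULT, frames=[1,-] (faults so far: 1)
  step 1: ref 2 -> FAULT, frames=[1,2] (faults so far: 2)
  step 2: ref 4 -> FAULT, evict 1, frames=[4,2] (faults so far: 3)
  step 3: ref 2 -> HIT, frames=[4,2] (faults so far: 3)
  step 4: ref 2 -> HIT, frames=[4,2] (faults so far: 3)
  step 5: ref 1 -> FAULT, evict 2, frames=[4,1] (faults so far: 4)
  step 6: ref 1 -> HIT, frames=[4,1] (faults so far: 4)
  step 7: ref 2 -> FAULT, evict 4, frames=[2,1] (faults so far: 5)
  step 8: ref 4 -> FAULT, evict 1, frames=[2,4] (faults so far: 6)
  step 9: ref 4 -> HIT, frames=[2,4] (faults so far: 6)
  step 10: ref 4 -> HIT, frames=[2,4] (faults so far: 6)
  step 11: ref 4 -> HIT, frames=[2,4] (faults so far: 6)
  step 12: ref 4 -> HIT, frames=[2,4] (faults so far: 6)
  FIFO total faults: 6
--- LRU ---
  step 0: ref 1 -> FAULT, frames=[1,-] (faults so far: 1)
  step 1: ref 2 -> FAULT, frames=[1,2] (faults so far: 2)
  step 2: ref 4 -> FAULT, evict 1, frames=[4,2] (faults so far: 3)
  step 3: ref 2 -> HIT, frames=[4,2] (faults so far: 3)
  step 4: ref 2 -> HIT, frames=[4,2] (faults so far: 3)
  step 5: ref 1 -> FAULT, evict 4, frames=[1,2] (faults so far: 4)
  step 6: ref 1 -> HIT, frames=[1,2] (faults so far: 4)
  step 7: ref 2 -> HIT, frames=[1,2] (faults so far: 4)
  step 8: ref 4 -> FAULT, evict 1, frames=[4,2] (faults so far: 5)
  step 9: ref 4 -> HIT, frames=[4,2] (faults so far: 5)
  step 10: ref 4 -> HIT, frames=[4,2] (faults so far: 5)
  step 11: ref 4 -> HIT, frames=[4,2] (faults so far: 5)
  step 12: ref 4 -> HIT, frames=[4,2] (faults so far: 5)
  LRU total faults: 5
--- Optimal ---
  step 0: ref 1 -> FAULT, frames=[1,-] (faults so far: 1)
  step 1: ref 2 -> FAULT, frames=[1,2] (faults so far: 2)
  step 2: ref 4 -> FAULT, evict 1, frames=[4,2] (faults so far: 3)
  step 3: ref 2 -> HIT, frames=[4,2] (faults so far: 3)
  step 4: ref 2 -> HIT, frames=[4,2] (faults so far: 3)
  step 5: ref 1 -> FAULT, evict 4, frames=[1,2] (faults so far: 4)
  step 6: ref 1 -> HIT, frames=[1,2] (faults so far: 4)
  step 7: ref 2 -> HIT, frames=[1,2] (faults so far: 4)
  step 8: ref 4 -> FAULT, evict 1, frames=[4,2] (faults so far: 5)
  step 9: ref 4 -> HIT, frames=[4,2] (faults so far: 5)
  step 10: ref 4 -> HIT, frames=[4,2] (faults so far: 5)
  step 11: ref 4 -> HIT, frames=[4,2] (faults so far: 5)
  step 12: ref 4 -> HIT, frames=[4,2] (faults so far: 5)
  Optimal total faults: 5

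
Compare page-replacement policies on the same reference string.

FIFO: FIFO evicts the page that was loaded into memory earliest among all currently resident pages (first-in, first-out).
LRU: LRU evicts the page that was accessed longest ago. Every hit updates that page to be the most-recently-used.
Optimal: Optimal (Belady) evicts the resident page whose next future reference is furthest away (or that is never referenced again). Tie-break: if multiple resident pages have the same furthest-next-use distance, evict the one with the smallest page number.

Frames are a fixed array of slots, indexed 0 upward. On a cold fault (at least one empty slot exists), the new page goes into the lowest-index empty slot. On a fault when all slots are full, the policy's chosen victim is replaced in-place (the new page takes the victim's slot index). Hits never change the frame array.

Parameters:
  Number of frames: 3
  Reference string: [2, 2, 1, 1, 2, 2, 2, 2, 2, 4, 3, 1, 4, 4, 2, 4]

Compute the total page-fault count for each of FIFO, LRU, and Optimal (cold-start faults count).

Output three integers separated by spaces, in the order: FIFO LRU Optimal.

--- FIFO ---
  step 0: ref 2 -> FAULT, frames=[2,-,-] (faults so far: 1)
  step 1: ref 2 -> HIT, frames=[2,-,-] (faults so far: 1)
  step 2: ref 1 -> FAULT, frames=[2,1,-] (faults so far: 2)
  step 3: ref 1 -> HIT, frames=[2,1,-] (faults so far: 2)
  step 4: ref 2 -> HIT, frames=[2,1,-] (faults so far: 2)
  step 5: ref 2 -> HIT, frames=[2,1,-] (faults so far: 2)
  step 6: ref 2 -> HIT, frames=[2,1,-] (faults so far: 2)
  step 7: ref 2 -> HIT, frames=[2,1,-] (faults so far: 2)
  step 8: ref 2 -> HIT, frames=[2,1,-] (faults so far: 2)
  step 9: ref 4 -> FAULT, frames=[2,1,4] (faults so far: 3)
  step 10: ref 3 -> FAULT, evict 2, frames=[3,1,4] (faults so far: 4)
  step 11: ref 1 -> HIT, frames=[3,1,4] (faults so far: 4)
  step 12: ref 4 -> HIT, frames=[3,1,4] (faults so far: 4)
  step 13: ref 4 -> HIT, frames=[3,1,4] (faults so far: 4)
  step 14: ref 2 -> FAULT, evict 1, frames=[3,2,4] (faults so far: 5)
  step 15: ref 4 -> HIT, frames=[3,2,4] (faults so far: 5)
  FIFO total faults: 5
--- LRU ---
  step 0: ref 2 -> FAULT, frames=[2,-,-] (faults so far: 1)
  step 1: ref 2 -> HIT, frames=[2,-,-] (faults so far: 1)
  step 2: ref 1 -> FAULT, frames=[2,1,-] (faults so far: 2)
  step 3: ref 1 -> HIT, frames=[2,1,-] (faults so far: 2)
  step 4: ref 2 -> HIT, frames=[2,1,-] (faults so far: 2)
  step 5: ref 2 -> HIT, frames=[2,1,-] (faults so far: 2)
  step 6: ref 2 -> HIT, frames=[2,1,-] (faults so far: 2)
  step 7: ref 2 -> HIT, frames=[2,1,-] (faults so far: 2)
  step 8: ref 2 -> HIT, frames=[2,1,-] (faults so far: 2)
  step 9: ref 4 -> FAULT, frames=[2,1,4] (faults so far: 3)
  step 10: ref 3 -> FAULT, evict 1, frames=[2,3,4] (faults so far: 4)
  step 11: ref 1 -> FAULT, evict 2, frames=[1,3,4] (faults so far: 5)
  step 12: ref 4 -> HIT, frames=[1,3,4] (faults so far: 5)
  step 13: ref 4 -> HIT, frames=[1,3,4] (faults so far: 5)
  step 14: ref 2 -> FAULT, evict 3, frames=[1,2,4] (faults so far: 6)
  step 15: ref 4 -> HIT, frames=[1,2,4] (faults so far: 6)
  LRU total faults: 6
--- Optimal ---
  step 0: ref 2 -> FAULT, frames=[2,-,-] (faults so far: 1)
  step 1: ref 2 -> HIT, frames=[2,-,-] (faults so far: 1)
  step 2: ref 1 -> FAULT, frames=[2,1,-] (faults so far: 2)
  step 3: ref 1 -> HIT, frames=[2,1,-] (faults so far: 2)
  step 4: ref 2 -> HIT, frames=[2,1,-] (faults so far: 2)
  step 5: ref 2 -> HIT, frames=[2,1,-] (faults so far: 2)
  step 6: ref 2 -> HIT, frames=[2,1,-] (faults so far: 2)
  step 7: ref 2 -> HIT, frames=[2,1,-] (faults so far: 2)
  step 8: ref 2 -> HIT, frames=[2,1,-] (faults so far: 2)
  step 9: ref 4 -> FAULT, frames=[2,1,4] (faults so far: 3)
  step 10: ref 3 -> FAULT, evict 2, frames=[3,1,4] (faults so far: 4)
  step 11: ref 1 -> HIT, frames=[3,1,4] (faults so far: 4)
  step 12: ref 4 -> HIT, frames=[3,1,4] (faults so far: 4)
  step 13: ref 4 -> HIT, frames=[3,1,4] (faults so far: 4)
  step 14: ref 2 -> FAULT, evict 1, frames=[3,2,4] (faults so far: 5)
  step 15: ref 4 -> HIT, frames=[3,2,4] (faults so far: 5)
  Optimal total faults: 5

Answer: 5 6 5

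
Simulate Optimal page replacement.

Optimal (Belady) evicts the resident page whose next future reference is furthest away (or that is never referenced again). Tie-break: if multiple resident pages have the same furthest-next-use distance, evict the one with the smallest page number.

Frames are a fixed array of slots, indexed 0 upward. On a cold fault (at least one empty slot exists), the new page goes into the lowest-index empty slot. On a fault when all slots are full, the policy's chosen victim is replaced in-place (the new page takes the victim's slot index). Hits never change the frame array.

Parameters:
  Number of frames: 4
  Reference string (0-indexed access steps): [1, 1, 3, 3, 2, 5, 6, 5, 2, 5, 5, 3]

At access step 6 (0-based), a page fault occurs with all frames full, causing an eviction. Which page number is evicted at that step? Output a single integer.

Step 0: ref 1 -> FAULT, frames=[1,-,-,-]
Step 1: ref 1 -> HIT, frames=[1,-,-,-]
Step 2: ref 3 -> FAULT, frames=[1,3,-,-]
Step 3: ref 3 -> HIT, frames=[1,3,-,-]
Step 4: ref 2 -> FAULT, frames=[1,3,2,-]
Step 5: ref 5 -> FAULT, frames=[1,3,2,5]
Step 6: ref 6 -> FAULT, evict 1, frames=[6,3,2,5]
At step 6: evicted page 1

Answer: 1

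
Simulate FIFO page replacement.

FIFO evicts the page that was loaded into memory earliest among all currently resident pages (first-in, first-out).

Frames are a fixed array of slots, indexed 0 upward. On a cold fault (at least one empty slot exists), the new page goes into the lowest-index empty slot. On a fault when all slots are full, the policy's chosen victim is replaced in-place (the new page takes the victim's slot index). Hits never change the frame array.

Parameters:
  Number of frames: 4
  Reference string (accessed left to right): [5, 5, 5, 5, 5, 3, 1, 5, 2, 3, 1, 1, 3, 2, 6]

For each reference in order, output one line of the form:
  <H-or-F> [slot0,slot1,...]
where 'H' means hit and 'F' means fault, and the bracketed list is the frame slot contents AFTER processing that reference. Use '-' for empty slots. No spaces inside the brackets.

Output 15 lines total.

F [5,-,-,-]
H [5,-,-,-]
H [5,-,-,-]
H [5,-,-,-]
H [5,-,-,-]
F [5,3,-,-]
F [5,3,1,-]
H [5,3,1,-]
F [5,3,1,2]
H [5,3,1,2]
H [5,3,1,2]
H [5,3,1,2]
H [5,3,1,2]
H [5,3,1,2]
F [6,3,1,2]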